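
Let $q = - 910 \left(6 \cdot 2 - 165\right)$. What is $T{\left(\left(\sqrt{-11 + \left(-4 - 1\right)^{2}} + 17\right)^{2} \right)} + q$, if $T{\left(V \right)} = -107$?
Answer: $139123$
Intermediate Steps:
$q = 139230$ ($q = - 910 \left(12 - 165\right) = \left(-910\right) \left(-153\right) = 139230$)
$T{\left(\left(\sqrt{-11 + \left(-4 - 1\right)^{2}} + 17\right)^{2} \right)} + q = -107 + 139230 = 139123$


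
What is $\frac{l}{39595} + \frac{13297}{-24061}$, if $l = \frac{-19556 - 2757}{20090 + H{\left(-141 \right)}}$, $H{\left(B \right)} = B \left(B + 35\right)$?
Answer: $- \frac{18446805707833}{33378632355620} \approx -0.55265$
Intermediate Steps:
$H{\left(B \right)} = B \left(35 + B\right)$
$l = - \frac{22313}{35036}$ ($l = \frac{-19556 - 2757}{20090 - 141 \left(35 - 141\right)} = - \frac{22313}{20090 - -14946} = - \frac{22313}{20090 + 14946} = - \frac{22313}{35036} \approx -0.63686$)
$\frac{l}{39595} + \frac{13297}{-24061} = - \frac{22313}{35036 \cdot 39595} + \frac{13297}{-24061} = \left(- \frac{22313}{35036}\right) \frac{1}{39595} + 13297 \left(- \frac{1}{24061}\right) = - \frac{22313}{1387250420} - \frac{13297}{24061} = - \frac{18446805707833}{33378632355620}$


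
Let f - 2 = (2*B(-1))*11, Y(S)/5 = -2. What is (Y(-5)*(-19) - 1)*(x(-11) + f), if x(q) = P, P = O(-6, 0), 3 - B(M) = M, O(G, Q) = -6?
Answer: 15876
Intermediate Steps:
Y(S) = -10 (Y(S) = 5*(-2) = -10)
B(M) = 3 - M
P = -6
x(q) = -6
f = 90 (f = 2 + (2*(3 - 1*(-1)))*11 = 2 + (2*(3 + 1))*11 = 2 + (2*4)*11 = 2 + 8*11 = 2 + 88 = 90)
(Y(-5)*(-19) - 1)*(x(-11) + f) = (-10*(-19) - 1)*(-6 + 90) = (190 - 1)*84 = 189*84 = 15876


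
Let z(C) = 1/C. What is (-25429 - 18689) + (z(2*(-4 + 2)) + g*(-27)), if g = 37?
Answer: -180469/4 ≈ -45117.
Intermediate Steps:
(-25429 - 18689) + (z(2*(-4 + 2)) + g*(-27)) = (-25429 - 18689) + (1/(2*(-4 + 2)) + 37*(-27)) = -44118 + (1/(2*(-2)) - 999) = -44118 + (1/(-4) - 999) = -44118 + (-1/4 - 999) = -44118 - 3997/4 = -180469/4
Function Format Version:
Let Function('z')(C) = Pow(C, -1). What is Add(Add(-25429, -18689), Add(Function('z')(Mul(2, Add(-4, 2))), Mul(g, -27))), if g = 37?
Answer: Rational(-180469, 4) ≈ -45117.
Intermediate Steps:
Add(Add(-25429, -18689), Add(Function('z')(Mul(2, Add(-4, 2))), Mul(g, -27))) = Add(Add(-25429, -18689), Add(Pow(Mul(2, Add(-4, 2)), -1), Mul(37, -27))) = Add(-44118, Add(Pow(Mul(2, -2), -1), -999)) = Add(-44118, Add(Pow(-4, -1), -999)) = Add(-44118, Add(Rational(-1, 4), -999)) = Add(-44118, Rational(-3997, 4)) = Rational(-180469, 4)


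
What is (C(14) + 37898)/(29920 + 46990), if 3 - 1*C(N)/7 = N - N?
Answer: 37919/76910 ≈ 0.49303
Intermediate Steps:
C(N) = 21 (C(N) = 21 - 7*(N - N) = 21 - 7*0 = 21 + 0 = 21)
(C(14) + 37898)/(29920 + 46990) = (21 + 37898)/(29920 + 46990) = 37919/76910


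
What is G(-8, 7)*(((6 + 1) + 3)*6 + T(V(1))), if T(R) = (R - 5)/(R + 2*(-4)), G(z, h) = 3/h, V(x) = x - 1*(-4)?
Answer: 180/7 ≈ 25.714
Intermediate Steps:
V(x) = 4 + x (V(x) = x + 4 = 4 + x)
T(R) = (-5 + R)/(-8 + R) (T(R) = (-5 + R)/(R - 8) = (-5 + R)/(-8 + R))
G(-8, 7)*(((6 + 1) + 3)*6 + T(V(1))) = (3/7)*(((6 + 1) + 3)*6 + (-5 + (4 + 1))/(-8 + (4 + 1))) = (3*(⅐))*((7 + 3)*6 + (-5 + 5)/(-8 + 5)) = 3*(10*6 + 0/(-3))/7 = 3*(60 - ⅓*0)/7 = 3*(60 + 0)/7 = (3/7)*60 = 180/7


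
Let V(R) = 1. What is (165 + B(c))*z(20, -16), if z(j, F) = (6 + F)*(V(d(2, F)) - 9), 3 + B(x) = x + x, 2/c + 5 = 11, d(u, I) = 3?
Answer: 39040/3 ≈ 13013.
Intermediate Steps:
c = ⅓ (c = 2/(-5 + 11) = 2/6 = 2*(⅙) = ⅓ ≈ 0.33333)
B(x) = -3 + 2*x (B(x) = -3 + (x + x) = -3 + 2*x)
z(j, F) = -48 - 8*F (z(j, F) = (6 + F)*(1 - 9) = (6 + F)*(-8) = -48 - 8*F)
(165 + B(c))*z(20, -16) = (165 + (-3 + 2*(⅓)))*(-48 - 8*(-16)) = (165 + (-3 + ⅔))*(-48 + 128) = (165 - 7/3)*80 = (488/3)*80 = 39040/3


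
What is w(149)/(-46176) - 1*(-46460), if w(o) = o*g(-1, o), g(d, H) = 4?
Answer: 536334091/11544 ≈ 46460.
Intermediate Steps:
w(o) = 4*o (w(o) = o*4 = 4*o)
w(149)/(-46176) - 1*(-46460) = (4*149)/(-46176) - 1*(-46460) = 596*(-1/46176) + 46460 = -149/11544 + 46460 = 536334091/11544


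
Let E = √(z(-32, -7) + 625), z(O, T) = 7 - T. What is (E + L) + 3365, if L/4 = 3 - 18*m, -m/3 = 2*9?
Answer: 7265 + 3*√71 ≈ 7290.3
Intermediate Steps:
m = -54 (m = -6*9 = -3*18 = -54)
E = 3*√71 (E = √((7 - 1*(-7)) + 625) = √((7 + 7) + 625) = √(14 + 625) = √639 = 3*√71 ≈ 25.278)
L = 3900 (L = 4*(3 - 18*(-54)) = 4*(3 + 972) = 4*975 = 3900)
(E + L) + 3365 = (3*√71 + 3900) + 3365 = (3900 + 3*√71) + 3365 = 7265 + 3*√71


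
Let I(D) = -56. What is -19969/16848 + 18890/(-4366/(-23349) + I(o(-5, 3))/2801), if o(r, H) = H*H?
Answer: 10407038459083781/92003743728 ≈ 1.1312e+5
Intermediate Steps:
o(r, H) = H²
-19969/16848 + 18890/(-4366/(-23349) + I(o(-5, 3))/2801) = -19969/16848 + 18890/(-4366/(-23349) - 56/2801) = -19969*1/16848 + 18890/(-4366*(-1/23349) - 56*1/2801) = -19969/16848 + 18890/(4366/23349 - 56/2801) = -19969/16848 + 18890/(10921622/65400549) = -19969/16848 + 18890*(65400549/10921622) = -19969/16848 + 617708185305/5460811 = 10407038459083781/92003743728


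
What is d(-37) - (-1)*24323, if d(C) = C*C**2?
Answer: -26330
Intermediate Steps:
d(C) = C**3
d(-37) - (-1)*24323 = (-37)**3 - (-1)*24323 = -50653 - 1*(-24323) = -50653 + 24323 = -26330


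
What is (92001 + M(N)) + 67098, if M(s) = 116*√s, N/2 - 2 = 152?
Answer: 159099 + 232*√77 ≈ 1.6113e+5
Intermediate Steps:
N = 308 (N = 4 + 2*152 = 4 + 304 = 308)
(92001 + M(N)) + 67098 = (92001 + 116*√308) + 67098 = (92001 + 116*(2*√77)) + 67098 = (92001 + 232*√77) + 67098 = 159099 + 232*√77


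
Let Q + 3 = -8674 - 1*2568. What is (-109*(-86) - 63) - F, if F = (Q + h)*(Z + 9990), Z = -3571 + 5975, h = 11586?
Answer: -4217043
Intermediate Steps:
Z = 2404
Q = -11245 (Q = -3 + (-8674 - 1*2568) = -3 + (-8674 - 2568) = -3 - 11242 = -11245)
F = 4226354 (F = (-11245 + 11586)*(2404 + 9990) = 341*12394 = 4226354)
(-109*(-86) - 63) - F = (-109*(-86) - 63) - 1*4226354 = (9374 - 63) - 4226354 = 9311 - 4226354 = -4217043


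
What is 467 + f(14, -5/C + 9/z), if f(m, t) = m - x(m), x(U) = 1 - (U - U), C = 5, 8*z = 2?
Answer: 480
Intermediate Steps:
z = ¼ (z = (⅛)*2 = ¼ ≈ 0.25000)
x(U) = 1 (x(U) = 1 - 1*0 = 1 + 0 = 1)
f(m, t) = -1 + m (f(m, t) = m - 1*1 = m - 1 = -1 + m)
467 + f(14, -5/C + 9/z) = 467 + (-1 + 14) = 467 + 13 = 480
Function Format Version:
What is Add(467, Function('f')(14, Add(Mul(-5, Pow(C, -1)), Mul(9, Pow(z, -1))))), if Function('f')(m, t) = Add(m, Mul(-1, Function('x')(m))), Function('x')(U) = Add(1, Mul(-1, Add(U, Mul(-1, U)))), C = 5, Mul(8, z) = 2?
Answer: 480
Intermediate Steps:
z = Rational(1, 4) (z = Mul(Rational(1, 8), 2) = Rational(1, 4) ≈ 0.25000)
Function('x')(U) = 1 (Function('x')(U) = Add(1, Mul(-1, 0)) = Add(1, 0) = 1)
Function('f')(m, t) = Add(-1, m) (Function('f')(m, t) = Add(m, Mul(-1, 1)) = Add(m, -1) = Add(-1, m))
Add(467, Function('f')(14, Add(Mul(-5, Pow(C, -1)), Mul(9, Pow(z, -1))))) = Add(467, Add(-1, 14)) = Add(467, 13) = 480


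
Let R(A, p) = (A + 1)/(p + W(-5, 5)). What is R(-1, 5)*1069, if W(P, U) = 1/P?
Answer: 0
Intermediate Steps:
R(A, p) = (1 + A)/(-1/5 + p) (R(A, p) = (A + 1)/(p + 1/(-5)) = (1 + A)/(p - 1/5) = (1 + A)/(-1/5 + p))
R(-1, 5)*1069 = (5*(1 - 1)/(-1 + 5*5))*1069 = (5*0/(-1 + 25))*1069 = (5*0/24)*1069 = (5*(1/24)*0)*1069 = 0*1069 = 0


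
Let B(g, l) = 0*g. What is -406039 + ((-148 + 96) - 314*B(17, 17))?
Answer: -406091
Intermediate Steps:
B(g, l) = 0
-406039 + ((-148 + 96) - 314*B(17, 17)) = -406039 + ((-148 + 96) - 314*0) = -406039 + (-52 + 0) = -406039 - 52 = -406091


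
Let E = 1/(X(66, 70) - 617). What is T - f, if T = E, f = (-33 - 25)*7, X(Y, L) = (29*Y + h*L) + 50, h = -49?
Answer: 845697/2083 ≈ 406.00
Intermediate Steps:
X(Y, L) = 50 - 49*L + 29*Y (X(Y, L) = (29*Y - 49*L) + 50 = (-49*L + 29*Y) + 50 = 50 - 49*L + 29*Y)
E = -1/2083 (E = 1/((50 - 49*70 + 29*66) - 617) = 1/((50 - 3430 + 1914) - 617) = 1/(-1466 - 617) = 1/(-2083) = -1/2083 ≈ -0.00048008)
f = -406 (f = -58*7 = -406)
T = -1/2083 ≈ -0.00048008
T - f = -1/2083 - 1*(-406) = -1/2083 + 406 = 845697/2083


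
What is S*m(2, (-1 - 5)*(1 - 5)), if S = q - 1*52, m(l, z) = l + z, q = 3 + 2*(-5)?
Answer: -1534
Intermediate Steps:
q = -7 (q = 3 - 10 = -7)
S = -59 (S = -7 - 1*52 = -7 - 52 = -59)
S*m(2, (-1 - 5)*(1 - 5)) = -59*(2 + (-1 - 5)*(1 - 5)) = -59*(2 - 6*(-4)) = -59*(2 + 24) = -59*26 = -1534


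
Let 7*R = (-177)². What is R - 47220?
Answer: -299211/7 ≈ -42744.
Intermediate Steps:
R = 31329/7 (R = (⅐)*(-177)² = (⅐)*31329 = 31329/7 ≈ 4475.6)
R - 47220 = 31329/7 - 47220 = -299211/7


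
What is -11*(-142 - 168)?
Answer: 3410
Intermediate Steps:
-11*(-142 - 168) = -11*(-310) = 3410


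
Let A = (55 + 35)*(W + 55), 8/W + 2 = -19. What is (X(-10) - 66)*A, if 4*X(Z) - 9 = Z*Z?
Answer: -2666775/14 ≈ -1.9048e+5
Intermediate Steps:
W = -8/21 (W = 8/(-2 - 19) = 8/(-21) = 8*(-1/21) = -8/21 ≈ -0.38095)
A = 34410/7 (A = (55 + 35)*(-8/21 + 55) = 90*(1147/21) = 34410/7 ≈ 4915.7)
X(Z) = 9/4 + Z²/4 (X(Z) = 9/4 + (Z*Z)/4 = 9/4 + Z²/4)
(X(-10) - 66)*A = ((9/4 + (¼)*(-10)²) - 66)*(34410/7) = ((9/4 + (¼)*100) - 66)*(34410/7) = ((9/4 + 25) - 66)*(34410/7) = (109/4 - 66)*(34410/7) = -155/4*34410/7 = -2666775/14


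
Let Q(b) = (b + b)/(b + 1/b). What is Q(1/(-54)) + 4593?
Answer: 13397783/2917 ≈ 4593.0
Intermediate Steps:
Q(b) = 2*b/(b + 1/b) (Q(b) = (2*b)/(b + 1/b) = 2*b/(b + 1/b))
Q(1/(-54)) + 4593 = 2*(1/(-54))**2/(1 + (1/(-54))**2) + 4593 = 2*(-1/54)**2/(1 + (-1/54)**2) + 4593 = 2*(1/2916)/(1 + 1/2916) + 4593 = 2*(1/2916)/(2917/2916) + 4593 = 2*(1/2916)*(2916/2917) + 4593 = 2/2917 + 4593 = 13397783/2917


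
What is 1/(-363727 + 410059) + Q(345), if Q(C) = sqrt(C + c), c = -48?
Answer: 1/46332 + 3*sqrt(33) ≈ 17.234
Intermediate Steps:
Q(C) = sqrt(-48 + C) (Q(C) = sqrt(C - 48) = sqrt(-48 + C))
1/(-363727 + 410059) + Q(345) = 1/(-363727 + 410059) + sqrt(-48 + 345) = 1/46332 + sqrt(297) = 1/46332 + 3*sqrt(33)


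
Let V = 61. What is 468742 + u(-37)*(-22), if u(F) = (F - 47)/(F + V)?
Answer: 468819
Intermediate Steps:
u(F) = (-47 + F)/(61 + F) (u(F) = (F - 47)/(F + 61) = (-47 + F)/(61 + F))
468742 + u(-37)*(-22) = 468742 + ((-47 - 37)/(61 - 37))*(-22) = 468742 + (-84/24)*(-22) = 468742 + ((1/24)*(-84))*(-22) = 468742 - 7/2*(-22) = 468742 + 77 = 468819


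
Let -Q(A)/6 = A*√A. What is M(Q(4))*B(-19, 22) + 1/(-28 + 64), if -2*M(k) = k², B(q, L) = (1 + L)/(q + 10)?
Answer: 105985/36 ≈ 2944.0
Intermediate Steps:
B(q, L) = (1 + L)/(10 + q)
Q(A) = -6*A^(3/2) (Q(A) = -6*A*√A = -6*A^(3/2))
M(k) = -k²/2
M(Q(4))*B(-19, 22) + 1/(-28 + 64) = (-(-6*4^(3/2))²/2)*((1 + 22)/(10 - 19)) + 1/(-28 + 64) = (-(-6*8)²/2)*(23/(-9)) + 1/36 = (-½*(-48)²)*(-⅑*23) + 1/36 = -½*2304*(-23/9) + 1/36 = -1152*(-23/9) + 1/36 = 2944 + 1/36 = 105985/36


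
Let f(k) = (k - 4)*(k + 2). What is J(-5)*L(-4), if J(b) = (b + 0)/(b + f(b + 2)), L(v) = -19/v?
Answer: -95/8 ≈ -11.875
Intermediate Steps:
f(k) = (-4 + k)*(2 + k)
J(b) = b/(-12 + (2 + b)**2 - b) (J(b) = (b + 0)/(b + (-8 + (b + 2)**2 - 2*(b + 2))) = b/(b + (-8 + (2 + b)**2 - 2*(2 + b))) = b/(b + (-8 + (2 + b)**2 + (-4 - 2*b))) = b/(b + (-12 + (2 + b)**2 - 2*b)) = b/(-12 + (2 + b)**2 - b))
J(-5)*L(-4) = (-5/(-12 + (2 - 5)**2 - 1*(-5)))*(-19/(-4)) = (-5/(-12 + (-3)**2 + 5))*(-19*(-1/4)) = -5/(-12 + 9 + 5)*(19/4) = -5/2*(19/4) = -5*1/2*(19/4) = -5/2*19/4 = -95/8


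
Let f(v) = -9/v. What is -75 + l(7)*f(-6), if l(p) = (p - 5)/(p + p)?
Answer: -1047/14 ≈ -74.786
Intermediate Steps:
l(p) = (-5 + p)/(2*p) (l(p) = (-5 + p)/((2*p)) = (-5 + p)*(1/(2*p)) = (-5 + p)/(2*p))
-75 + l(7)*f(-6) = -75 + ((½)*(-5 + 7)/7)*(-9/(-6)) = -75 + ((½)*(⅐)*2)*(-9*(-⅙)) = -75 + (⅐)*(3/2) = -75 + 3/14 = -1047/14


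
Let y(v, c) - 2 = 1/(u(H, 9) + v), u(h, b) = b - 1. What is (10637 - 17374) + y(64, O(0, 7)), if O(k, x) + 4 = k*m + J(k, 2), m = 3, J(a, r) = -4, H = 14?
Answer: -484919/72 ≈ -6735.0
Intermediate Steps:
O(k, x) = -8 + 3*k (O(k, x) = -4 + (k*3 - 4) = -4 + (3*k - 4) = -4 + (-4 + 3*k) = -8 + 3*k)
u(h, b) = -1 + b
y(v, c) = 2 + 1/(8 + v) (y(v, c) = 2 + 1/((-1 + 9) + v) = 2 + 1/(8 + v))
(10637 - 17374) + y(64, O(0, 7)) = (10637 - 17374) + (17 + 2*64)/(8 + 64) = -6737 + (17 + 128)/72 = -6737 + (1/72)*145 = -6737 + 145/72 = -484919/72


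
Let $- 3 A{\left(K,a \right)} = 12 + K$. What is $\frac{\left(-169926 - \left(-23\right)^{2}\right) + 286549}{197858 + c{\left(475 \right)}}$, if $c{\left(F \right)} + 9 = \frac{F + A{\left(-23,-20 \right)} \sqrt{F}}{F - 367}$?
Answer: $\frac{1205627966133228}{2054693524200763} - \frac{1034397540 \sqrt{19}}{2054693524200763} \approx 0.58677$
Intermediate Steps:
$A{\left(K,a \right)} = -4 - \frac{K}{3}$ ($A{\left(K,a \right)} = - \frac{12 + K}{3} = -4 - \frac{K}{3}$)
$c{\left(F \right)} = -9 + \frac{F + \frac{11 \sqrt{F}}{3}}{-367 + F}$ ($c{\left(F \right)} = -9 + \frac{F + \left(-4 - - \frac{23}{3}\right) \sqrt{F}}{F - 367} = -9 + \frac{F + \left(-4 + \frac{23}{3}\right) \sqrt{F}}{-367 + F} = -9 + \frac{F + \frac{11 \sqrt{F}}{3}}{-367 + F}$)
$\frac{\left(-169926 - \left(-23\right)^{2}\right) + 286549}{197858 + c{\left(475 \right)}} = \frac{\left(-169926 - \left(-23\right)^{2}\right) + 286549}{197858 + \frac{9909 - 11400 + 11 \sqrt{475}}{3 \left(-367 + 475\right)}} = \frac{\left(-169926 - 529\right) + 286549}{197858 + \frac{9909 - 11400 + 11 \cdot 5 \sqrt{19}}{3 \cdot 108}} = \frac{\left(-169926 - 529\right) + 286549}{197858 + \frac{1}{3} \cdot \frac{1}{108} \left(9909 - 11400 + 55 \sqrt{19}\right)} = \frac{-170455 + 286549}{197858 + \frac{1}{3} \cdot \frac{1}{108} \left(-1491 + 55 \sqrt{19}\right)} = \frac{116094}{197858 - \left(\frac{497}{108} - \frac{55 \sqrt{19}}{324}\right)} = \frac{116094}{\frac{21368167}{108} + \frac{55 \sqrt{19}}{324}}$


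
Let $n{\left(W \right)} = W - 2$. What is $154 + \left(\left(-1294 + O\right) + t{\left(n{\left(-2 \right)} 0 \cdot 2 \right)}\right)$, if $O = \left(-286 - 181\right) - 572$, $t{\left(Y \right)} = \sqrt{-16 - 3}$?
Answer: $-2179 + i \sqrt{19} \approx -2179.0 + 4.3589 i$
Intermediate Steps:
$n{\left(W \right)} = -2 + W$ ($n{\left(W \right)} = W - 2 = -2 + W$)
$t{\left(Y \right)} = i \sqrt{19}$ ($t{\left(Y \right)} = \sqrt{-19} = i \sqrt{19}$)
$O = -1039$ ($O = -467 - 572 = -1039$)
$154 + \left(\left(-1294 + O\right) + t{\left(n{\left(-2 \right)} 0 \cdot 2 \right)}\right) = 154 + \left(\left(-1294 - 1039\right) + i \sqrt{19}\right) = 154 - \left(2333 - i \sqrt{19}\right) = -2179 + i \sqrt{19}$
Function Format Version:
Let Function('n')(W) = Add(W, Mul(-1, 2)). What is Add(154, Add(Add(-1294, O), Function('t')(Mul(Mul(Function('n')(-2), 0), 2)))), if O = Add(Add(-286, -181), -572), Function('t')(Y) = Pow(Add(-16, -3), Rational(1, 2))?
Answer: Add(-2179, Mul(I, Pow(19, Rational(1, 2)))) ≈ Add(-2179.0, Mul(4.3589, I))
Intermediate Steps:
Function('n')(W) = Add(-2, W) (Function('n')(W) = Add(W, -2) = Add(-2, W))
Function('t')(Y) = Mul(I, Pow(19, Rational(1, 2))) (Function('t')(Y) = Pow(-19, Rational(1, 2)) = Mul(I, Pow(19, Rational(1, 2))))
O = -1039 (O = Add(-467, -572) = -1039)
Add(154, Add(Add(-1294, O), Function('t')(Mul(Mul(Function('n')(-2), 0), 2)))) = Add(154, Add(Add(-1294, -1039), Mul(I, Pow(19, Rational(1, 2))))) = Add(154, Add(-2333, Mul(I, Pow(19, Rational(1, 2))))) = Add(-2179, Mul(I, Pow(19, Rational(1, 2))))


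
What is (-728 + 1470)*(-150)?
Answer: -111300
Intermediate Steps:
(-728 + 1470)*(-150) = 742*(-150) = -111300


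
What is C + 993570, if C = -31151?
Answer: 962419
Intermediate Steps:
C + 993570 = -31151 + 993570 = 962419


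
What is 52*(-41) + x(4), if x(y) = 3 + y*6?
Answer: -2105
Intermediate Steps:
x(y) = 3 + 6*y
52*(-41) + x(4) = 52*(-41) + (3 + 6*4) = -2132 + (3 + 24) = -2132 + 27 = -2105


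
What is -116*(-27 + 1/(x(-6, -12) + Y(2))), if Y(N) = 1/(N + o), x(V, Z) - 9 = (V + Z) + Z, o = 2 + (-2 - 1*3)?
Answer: 34510/11 ≈ 3137.3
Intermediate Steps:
o = -3 (o = 2 + (-2 - 3) = 2 - 5 = -3)
x(V, Z) = 9 + V + 2*Z (x(V, Z) = 9 + ((V + Z) + Z) = 9 + (V + 2*Z) = 9 + V + 2*Z)
Y(N) = 1/(-3 + N) (Y(N) = 1/(N - 3) = 1/(-3 + N))
-116*(-27 + 1/(x(-6, -12) + Y(2))) = -116*(-27 + 1/((9 - 6 + 2*(-12)) + 1/(-3 + 2))) = -116*(-27 + 1/((9 - 6 - 24) + 1/(-1))) = -116*(-27 + 1/(-21 - 1)) = -116*(-27 + 1/(-22)) = -116*(-27 - 1/22) = -116*(-595/22) = 34510/11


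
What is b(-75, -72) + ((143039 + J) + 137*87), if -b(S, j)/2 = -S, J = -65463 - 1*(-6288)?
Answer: 95633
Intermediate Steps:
J = -59175 (J = -65463 + 6288 = -59175)
b(S, j) = 2*S (b(S, j) = -(-2)*S = 2*S)
b(-75, -72) + ((143039 + J) + 137*87) = 2*(-75) + ((143039 - 59175) + 137*87) = -150 + (83864 + 11919) = -150 + 95783 = 95633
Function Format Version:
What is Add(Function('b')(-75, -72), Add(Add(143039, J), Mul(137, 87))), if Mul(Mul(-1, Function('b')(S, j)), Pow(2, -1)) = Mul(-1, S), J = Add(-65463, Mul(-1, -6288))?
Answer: 95633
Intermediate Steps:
J = -59175 (J = Add(-65463, 6288) = -59175)
Function('b')(S, j) = Mul(2, S) (Function('b')(S, j) = Mul(-2, Mul(-1, S)) = Mul(2, S))
Add(Function('b')(-75, -72), Add(Add(143039, J), Mul(137, 87))) = Add(Mul(2, -75), Add(Add(143039, -59175), Mul(137, 87))) = Add(-150, Add(83864, 11919)) = Add(-150, 95783) = 95633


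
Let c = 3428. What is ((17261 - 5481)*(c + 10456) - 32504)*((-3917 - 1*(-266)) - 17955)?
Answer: -3533035071696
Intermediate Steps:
((17261 - 5481)*(c + 10456) - 32504)*((-3917 - 1*(-266)) - 17955) = ((17261 - 5481)*(3428 + 10456) - 32504)*((-3917 - 1*(-266)) - 17955) = (11780*13884 - 32504)*((-3917 + 266) - 17955) = (163553520 - 32504)*(-3651 - 17955) = 163521016*(-21606) = -3533035071696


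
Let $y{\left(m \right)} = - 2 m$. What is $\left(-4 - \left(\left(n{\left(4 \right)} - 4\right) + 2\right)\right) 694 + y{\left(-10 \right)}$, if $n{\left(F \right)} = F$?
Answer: $-4144$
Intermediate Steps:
$\left(-4 - \left(\left(n{\left(4 \right)} - 4\right) + 2\right)\right) 694 + y{\left(-10 \right)} = \left(-4 - \left(\left(4 - 4\right) + 2\right)\right) 694 - -20 = \left(-4 - \left(0 + 2\right)\right) 694 + 20 = \left(-4 - 2\right) 694 + 20 = \left(-6\right) 694 + 20 = -4164 + 20 = -4144$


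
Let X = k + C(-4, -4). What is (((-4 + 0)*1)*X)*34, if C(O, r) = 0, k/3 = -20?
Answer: 8160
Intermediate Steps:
k = -60 (k = 3*(-20) = -60)
X = -60 (X = -60 + 0 = -60)
(((-4 + 0)*1)*X)*34 = (((-4 + 0)*1)*(-60))*34 = (-4*1*(-60))*34 = -4*(-60)*34 = 240*34 = 8160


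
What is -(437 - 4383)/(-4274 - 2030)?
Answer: -1973/3152 ≈ -0.62595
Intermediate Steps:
-(437 - 4383)/(-4274 - 2030) = -(-3946)/(-6304) = -(-3946)*(-1)/6304 = -1*1973/3152 = -1973/3152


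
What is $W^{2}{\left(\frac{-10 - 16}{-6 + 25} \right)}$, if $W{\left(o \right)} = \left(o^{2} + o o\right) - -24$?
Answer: $\frac{100320256}{130321} \approx 769.79$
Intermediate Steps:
$W{\left(o \right)} = 24 + 2 o^{2}$ ($W{\left(o \right)} = \left(o^{2} + o^{2}\right) + 24 = 2 o^{2} + 24 = 24 + 2 o^{2}$)
$W^{2}{\left(\frac{-10 - 16}{-6 + 25} \right)} = \left(24 + 2 \left(\frac{-10 - 16}{-6 + 25}\right)^{2}\right)^{2} = \left(24 + 2 \left(- \frac{26}{19}\right)^{2}\right)^{2} = \left(24 + 2 \cdot \frac{676}{361}\right)^{2} = \left(24 + \frac{1352}{361}\right)^{2} = \left(\frac{10016}{361}\right)^{2} = \frac{100320256}{130321}$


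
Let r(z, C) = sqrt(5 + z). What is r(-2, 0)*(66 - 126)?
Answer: -60*sqrt(3) ≈ -103.92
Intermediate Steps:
r(-2, 0)*(66 - 126) = sqrt(5 - 2)*(66 - 126) = sqrt(3)*(-60) = -60*sqrt(3)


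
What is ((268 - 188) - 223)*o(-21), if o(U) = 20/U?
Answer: 2860/21 ≈ 136.19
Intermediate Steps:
((268 - 188) - 223)*o(-21) = ((268 - 188) - 223)*(20/(-21)) = (80 - 223)*(20*(-1/21)) = -143*(-20/21) = 2860/21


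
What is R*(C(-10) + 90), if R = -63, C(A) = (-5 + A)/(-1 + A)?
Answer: -63315/11 ≈ -5755.9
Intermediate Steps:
C(A) = (-5 + A)/(-1 + A)
R*(C(-10) + 90) = -63*((-5 - 10)/(-1 - 10) + 90) = -63*(-15/(-11) + 90) = -63*(-1/11*(-15) + 90) = -63*(15/11 + 90) = -63*1005/11 = -63315/11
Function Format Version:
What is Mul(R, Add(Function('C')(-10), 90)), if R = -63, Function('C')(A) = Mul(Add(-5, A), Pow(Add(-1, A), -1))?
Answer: Rational(-63315, 11) ≈ -5755.9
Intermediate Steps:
Function('C')(A) = Mul(Pow(Add(-1, A), -1), Add(-5, A))
Mul(R, Add(Function('C')(-10), 90)) = Mul(-63, Add(Mul(Pow(Add(-1, -10), -1), Add(-5, -10)), 90)) = Mul(-63, Add(Mul(Pow(-11, -1), -15), 90)) = Mul(-63, Add(Mul(Rational(-1, 11), -15), 90)) = Mul(-63, Add(Rational(15, 11), 90)) = Mul(-63, Rational(1005, 11)) = Rational(-63315, 11)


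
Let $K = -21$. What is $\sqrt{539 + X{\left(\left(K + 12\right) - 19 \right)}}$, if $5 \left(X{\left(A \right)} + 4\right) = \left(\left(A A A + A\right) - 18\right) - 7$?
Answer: $i \sqrt{3866} \approx 62.177 i$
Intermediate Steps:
$X{\left(A \right)} = -9 + \frac{A}{5} + \frac{A^{3}}{5}$ ($X{\left(A \right)} = -4 + \frac{\left(\left(A A A + A\right) - 18\right) - 7}{5} = -4 + \frac{\left(\left(A^{2} A + A\right) - 18\right) - 7}{5} = -4 + \frac{\left(\left(A^{3} + A\right) - 18\right) - 7}{5} = -4 + \frac{\left(\left(A + A^{3}\right) - 18\right) - 7}{5} = -4 + \frac{\left(-18 + A + A^{3}\right) - 7}{5} = -4 + \frac{-25 + A + A^{3}}{5} = -4 + \left(-5 + \frac{A}{5} + \frac{A^{3}}{5}\right) = -9 + \frac{A}{5} + \frac{A^{3}}{5}$)
$\sqrt{539 + X{\left(\left(K + 12\right) - 19 \right)}} = \sqrt{539 + \left(-9 + \frac{\left(-21 + 12\right) - 19}{5} + \frac{\left(\left(-21 + 12\right) - 19\right)^{3}}{5}\right)} = \sqrt{539 + \left(-9 + \frac{-9 - 19}{5} + \frac{\left(-9 - 19\right)^{3}}{5}\right)} = \sqrt{539 + \left(-9 + \frac{1}{5} \left(-28\right) + \frac{\left(-28\right)^{3}}{5}\right)} = \sqrt{539 - 4405} = \sqrt{-3866} = i \sqrt{3866}$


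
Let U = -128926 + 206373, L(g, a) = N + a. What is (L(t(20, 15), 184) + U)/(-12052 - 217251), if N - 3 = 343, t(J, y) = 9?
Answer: -77977/229303 ≈ -0.34006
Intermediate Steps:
N = 346 (N = 3 + 343 = 346)
L(g, a) = 346 + a
U = 77447
(L(t(20, 15), 184) + U)/(-12052 - 217251) = ((346 + 184) + 77447)/(-12052 - 217251) = (530 + 77447)/(-229303) = 77977*(-1/229303) = -77977/229303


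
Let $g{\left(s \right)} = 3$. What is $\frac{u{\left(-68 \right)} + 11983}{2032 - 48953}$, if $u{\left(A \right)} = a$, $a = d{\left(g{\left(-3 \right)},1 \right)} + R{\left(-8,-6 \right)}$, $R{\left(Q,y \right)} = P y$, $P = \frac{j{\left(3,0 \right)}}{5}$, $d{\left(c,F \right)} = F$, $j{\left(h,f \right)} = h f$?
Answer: $- \frac{1712}{6703} \approx -0.25541$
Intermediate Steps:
$j{\left(h,f \right)} = f h$
$P = 0$ ($P = \frac{0 \cdot 3}{5} = 0 \cdot \frac{1}{5} = 0$)
$R{\left(Q,y \right)} = 0$ ($R{\left(Q,y \right)} = 0 y = 0$)
$a = 1$ ($a = 1 + 0 = 1$)
$u{\left(A \right)} = 1$
$\frac{u{\left(-68 \right)} + 11983}{2032 - 48953} = \frac{1 + 11983}{2032 - 48953} = \frac{11984}{-46921} = 11984 \left(- \frac{1}{46921}\right) = - \frac{1712}{6703}$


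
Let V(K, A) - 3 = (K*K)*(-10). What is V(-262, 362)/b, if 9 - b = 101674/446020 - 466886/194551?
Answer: -146710923830290/2387740021 ≈ -61443.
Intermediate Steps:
b = 2387740021/213728170 (b = 9 - (101674/446020 - 466886/194551) = 9 - (101674*(1/446020) - 466886*1/194551) = 9 - (1753/7690 - 66698/27793) = 9 - 1*(-464186491/213728170) = 9 + 464186491/213728170 = 2387740021/213728170 ≈ 11.172)
V(K, A) = 3 - 10*K**2 (V(K, A) = 3 + (K*K)*(-10) = 3 + K**2*(-10) = 3 - 10*K**2)
V(-262, 362)/b = (3 - 10*(-262)**2)/(2387740021/213728170) = (3 - 10*68644)*(213728170/2387740021) = (3 - 686440)*(213728170/2387740021) = -686437*213728170/2387740021 = -146710923830290/2387740021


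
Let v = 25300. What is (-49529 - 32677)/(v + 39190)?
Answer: -41103/32245 ≈ -1.2747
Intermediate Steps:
(-49529 - 32677)/(v + 39190) = (-49529 - 32677)/(25300 + 39190) = -82206/64490 = -82206*1/64490 = -41103/32245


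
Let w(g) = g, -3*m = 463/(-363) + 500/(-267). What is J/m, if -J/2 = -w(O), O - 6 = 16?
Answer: 4264524/101707 ≈ 41.930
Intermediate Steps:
O = 22 (O = 6 + 16 = 22)
m = 101707/96921 (m = -(463/(-363) + 500/(-267))/3 = -(463*(-1/363) + 500*(-1/267))/3 = -(-463/363 - 500/267)/3 = -⅓*(-101707/32307) = 101707/96921 ≈ 1.0494)
J = 44 (J = -(-2)*22 = -2*(-22) = 44)
J/m = 44/(101707/96921) = 44*(96921/101707) = 4264524/101707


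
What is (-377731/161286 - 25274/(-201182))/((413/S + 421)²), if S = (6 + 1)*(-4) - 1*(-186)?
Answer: -448829850966398/36339623937118423893 ≈ -1.2351e-5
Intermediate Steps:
S = 158 (S = 7*(-4) + 186 = -28 + 186 = 158)
(-377731/161286 - 25274/(-201182))/((413/S + 421)²) = (-377731/161286 - 25274/(-201182))/((413/158 + 421)²) = (-377731*1/161286 - 25274*(-1/201182))/((413*(1/158) + 421)²) = (-377731/161286 + 12637/100591)/((413/158 + 421)²) = -35958167839/(16223920026*((66931/158)²)) = -35958167839/(16223920026*4479758761/24964) = -35958167839/16223920026*24964/4479758761 = -448829850966398/36339623937118423893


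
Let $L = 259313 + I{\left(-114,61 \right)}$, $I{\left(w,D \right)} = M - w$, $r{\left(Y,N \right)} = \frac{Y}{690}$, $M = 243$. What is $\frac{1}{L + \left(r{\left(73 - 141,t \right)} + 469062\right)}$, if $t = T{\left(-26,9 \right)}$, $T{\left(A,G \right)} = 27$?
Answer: $\frac{345}{251412506} \approx 1.3722 \cdot 10^{-6}$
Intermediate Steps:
$t = 27$
$r{\left(Y,N \right)} = \frac{Y}{690}$ ($r{\left(Y,N \right)} = Y \frac{1}{690} = \frac{Y}{690}$)
$I{\left(w,D \right)} = 243 - w$
$L = 259670$ ($L = 259313 + \left(243 - -114\right) = 259313 + \left(243 + 114\right) = 259313 + 357 = 259670$)
$\frac{1}{L + \left(r{\left(73 - 141,t \right)} + 469062\right)} = \frac{1}{259670 + \left(\frac{73 - 141}{690} + 469062\right)} = \frac{1}{259670 + \left(\frac{1}{690} \left(-68\right) + 469062\right)} = \frac{1}{259670 + \left(- \frac{34}{345} + 469062\right)} = \frac{1}{259670 + \frac{161826356}{345}} = \frac{1}{\frac{251412506}{345}} = \frac{345}{251412506}$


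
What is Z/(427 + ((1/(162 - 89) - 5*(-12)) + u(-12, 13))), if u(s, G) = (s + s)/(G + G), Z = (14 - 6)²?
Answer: 15184/115325 ≈ 0.13166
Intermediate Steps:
Z = 64 (Z = 8² = 64)
u(s, G) = s/G (u(s, G) = (2*s)/((2*G)) = (2*s)*(1/(2*G)) = s/G)
Z/(427 + ((1/(162 - 89) - 5*(-12)) + u(-12, 13))) = 64/(427 + ((1/(162 - 89) - 5*(-12)) - 12/13)) = 64/(427 + ((1/73 + 60) - 12*1/13)) = 64/(427 + ((1/73 + 60) - 12/13)) = 64/(427 + (4381/73 - 12/13)) = 64/(427 + 56077/949) = 64/(461300/949) = 64*(949/461300) = 15184/115325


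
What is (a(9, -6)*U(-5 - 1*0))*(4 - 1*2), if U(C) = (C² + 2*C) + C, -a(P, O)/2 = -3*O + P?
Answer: -1080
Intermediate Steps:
a(P, O) = -2*P + 6*O (a(P, O) = -2*(-3*O + P) = -2*(P - 3*O) = -2*P + 6*O)
U(C) = C² + 3*C
(a(9, -6)*U(-5 - 1*0))*(4 - 1*2) = ((-2*9 + 6*(-6))*((-5 - 1*0)*(3 + (-5 - 1*0))))*(4 - 1*2) = ((-18 - 36)*((-5 + 0)*(3 + (-5 + 0))))*(4 - 2) = -(-270)*(3 - 5)*2 = -(-270)*(-2)*2 = -54*10*2 = -540*2 = -1080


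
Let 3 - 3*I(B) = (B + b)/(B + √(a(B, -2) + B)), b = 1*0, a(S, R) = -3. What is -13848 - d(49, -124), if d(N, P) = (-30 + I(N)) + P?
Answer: -96752774/7065 - 49*√46/7065 ≈ -13695.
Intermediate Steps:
b = 0
I(B) = 1 - B/(3*(B + √(-3 + B))) (I(B) = 1 - (B + 0)/(3*(B + √(-3 + B))) = 1 - B/(3*(B + √(-3 + B))))
d(N, P) = -30 + P + (√(-3 + N) + 2*N/3)/(N + √(-3 + N)) (d(N, P) = (-30 + (√(-3 + N) + 2*N/3)/(N + √(-3 + N))) + P = -30 + P + (√(-3 + N) + 2*N/3)/(N + √(-3 + N)))
-13848 - d(49, -124) = -13848 - (√(-3 + 49) + (⅔)*49 + (-30 - 124)*(49 + √(-3 + 49)))/(49 + √(-3 + 49)) = -13848 - (√46 + 98/3 - 154*(49 + √46))/(49 + √46) = -13848 - (√46 + 98/3 + (-7546 - 154*√46))/(49 + √46) = -13848 - (-22540/3 - 153*√46)/(49 + √46)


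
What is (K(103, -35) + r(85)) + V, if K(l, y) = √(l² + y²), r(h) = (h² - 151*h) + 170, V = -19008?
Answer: -24448 + √11834 ≈ -24339.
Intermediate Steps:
r(h) = 170 + h² - 151*h
(K(103, -35) + r(85)) + V = (√(103² + (-35)²) + (170 + 85² - 151*85)) - 19008 = (√(10609 + 1225) + (170 + 7225 - 12835)) - 19008 = (√11834 - 5440) - 19008 = (-5440 + √11834) - 19008 = -24448 + √11834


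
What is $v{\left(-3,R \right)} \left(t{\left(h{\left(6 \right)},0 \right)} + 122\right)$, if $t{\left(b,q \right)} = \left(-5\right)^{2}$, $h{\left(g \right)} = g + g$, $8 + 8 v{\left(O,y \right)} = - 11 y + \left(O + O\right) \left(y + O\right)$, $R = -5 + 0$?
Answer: $\frac{13965}{8} \approx 1745.6$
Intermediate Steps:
$R = -5$
$v{\left(O,y \right)} = -1 - \frac{11 y}{8} + \frac{O \left(O + y\right)}{4}$ ($v{\left(O,y \right)} = -1 + \frac{- 11 y + \left(O + O\right) \left(y + O\right)}{8} = -1 + \frac{- 11 y + 2 O \left(O + y\right)}{8} = -1 + \left(- \frac{11 y}{8} + \frac{O \left(O + y\right)}{4}\right) = -1 - \frac{11 y}{8} + \frac{O \left(O + y\right)}{4}$)
$h{\left(g \right)} = 2 g$
$t{\left(b,q \right)} = 25$
$v{\left(-3,R \right)} \left(t{\left(h{\left(6 \right)},0 \right)} + 122\right) = \left(-1 - - \frac{55}{8} + \frac{\left(-3\right)^{2}}{4} + \frac{1}{4} \left(-3\right) \left(-5\right)\right) \left(25 + 122\right) = \left(-1 + \frac{55}{8} + \frac{1}{4} \cdot 9 + \frac{15}{4}\right) 147 = \left(-1 + \frac{55}{8} + \frac{9}{4} + \frac{15}{4}\right) 147 = \frac{95}{8} \cdot 147 = \frac{13965}{8}$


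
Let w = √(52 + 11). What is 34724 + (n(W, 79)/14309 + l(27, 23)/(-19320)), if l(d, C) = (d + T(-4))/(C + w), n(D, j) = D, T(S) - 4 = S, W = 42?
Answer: 64831043975059/1867038320 + 27*√7/3001040 ≈ 34724.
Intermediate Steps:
T(S) = 4 + S
w = 3*√7 (w = √63 = 3*√7 ≈ 7.9373)
l(d, C) = d/(C + 3*√7) (l(d, C) = (d + (4 - 4))/(C + 3*√7) = (d + 0)/(C + 3*√7) = d/(C + 3*√7))
34724 + (n(W, 79)/14309 + l(27, 23)/(-19320)) = 34724 + (42/14309 + (27/(23 + 3*√7))/(-19320)) = 34724 + (42*(1/14309) + (27/(23 + 3*√7))*(-1/19320)) = 34724 + (42/14309 - 9/(6440*(23 + 3*√7))) = 496865758/14309 - 9/(6440*(23 + 3*√7))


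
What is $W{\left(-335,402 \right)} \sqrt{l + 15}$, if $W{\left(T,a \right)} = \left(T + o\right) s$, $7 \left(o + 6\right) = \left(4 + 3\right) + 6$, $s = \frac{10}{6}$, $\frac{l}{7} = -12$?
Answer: $- \frac{11870 i \sqrt{69}}{21} \approx - 4695.2 i$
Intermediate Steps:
$l = -84$ ($l = 7 \left(-12\right) = -84$)
$s = \frac{5}{3}$ ($s = 10 \cdot \frac{1}{6} = \frac{5}{3} \approx 1.6667$)
$o = - \frac{29}{7}$ ($o = -6 + \frac{\left(4 + 3\right) + 6}{7} = -6 + \frac{7 + 6}{7} = -6 + \frac{1}{7} \cdot 13 = -6 + \frac{13}{7} = - \frac{29}{7} \approx -4.1429$)
$W{\left(T,a \right)} = - \frac{145}{21} + \frac{5 T}{3}$ ($W{\left(T,a \right)} = \left(T - \frac{29}{7}\right) \frac{5}{3} = \left(- \frac{29}{7} + T\right) \frac{5}{3} = - \frac{145}{21} + \frac{5 T}{3}$)
$W{\left(-335,402 \right)} \sqrt{l + 15} = \left(- \frac{145}{21} + \frac{5}{3} \left(-335\right)\right) \sqrt{-84 + 15} = \left(- \frac{145}{21} - \frac{1675}{3}\right) \sqrt{-69} = - \frac{11870 i \sqrt{69}}{21}$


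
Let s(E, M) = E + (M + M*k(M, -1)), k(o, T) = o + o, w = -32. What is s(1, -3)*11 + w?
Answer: 144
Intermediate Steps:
k(o, T) = 2*o
s(E, M) = E + M + 2*M² (s(E, M) = E + (M + M*(2*M)) = E + (M + 2*M²) = E + M + 2*M²)
s(1, -3)*11 + w = (1 - 3 + 2*(-3)²)*11 - 32 = (1 - 3 + 2*9)*11 - 32 = (1 - 3 + 18)*11 - 32 = 16*11 - 32 = 176 - 32 = 144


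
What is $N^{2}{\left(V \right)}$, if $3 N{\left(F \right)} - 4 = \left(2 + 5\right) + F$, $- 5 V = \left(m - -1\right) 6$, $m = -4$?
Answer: $\frac{5329}{225} \approx 23.684$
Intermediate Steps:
$V = \frac{18}{5}$ ($V = - \frac{\left(-4 - -1\right) 6}{5} = - \frac{\left(-4 + 1\right) 6}{5} = - \frac{\left(-3\right) 6}{5} = \left(- \frac{1}{5}\right) \left(-18\right) = \frac{18}{5} \approx 3.6$)
$N{\left(F \right)} = \frac{11}{3} + \frac{F}{3}$ ($N{\left(F \right)} = \frac{4}{3} + \frac{\left(2 + 5\right) + F}{3} = \frac{4}{3} + \frac{7 + F}{3} = \frac{4}{3} + \left(\frac{7}{3} + \frac{F}{3}\right) = \frac{11}{3} + \frac{F}{3}$)
$N^{2}{\left(V \right)} = \left(\frac{11}{3} + \frac{1}{3} \cdot \frac{18}{5}\right)^{2} = \left(\frac{11}{3} + \frac{6}{5}\right)^{2} = \left(\frac{73}{15}\right)^{2} = \frac{5329}{225}$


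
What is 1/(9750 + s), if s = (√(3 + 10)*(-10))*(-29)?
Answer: 15/144568 - 29*√13/9396920 ≈ 9.2630e-5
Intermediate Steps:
s = 290*√13 (s = (√13*(-10))*(-29) = -10*√13*(-29) = 290*√13 ≈ 1045.6)
1/(9750 + s) = 1/(9750 + 290*√13)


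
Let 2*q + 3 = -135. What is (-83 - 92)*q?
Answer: 12075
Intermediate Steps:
q = -69 (q = -3/2 + (½)*(-135) = -3/2 - 135/2 = -69)
(-83 - 92)*q = (-83 - 92)*(-69) = -175*(-69) = 12075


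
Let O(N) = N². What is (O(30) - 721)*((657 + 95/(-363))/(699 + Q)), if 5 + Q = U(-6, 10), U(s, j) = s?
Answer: 10668221/62436 ≈ 170.87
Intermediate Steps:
Q = -11 (Q = -5 - 6 = -11)
(O(30) - 721)*((657 + 95/(-363))/(699 + Q)) = (30² - 721)*((657 + 95/(-363))/(699 - 11)) = (900 - 721)*((657 + 95*(-1/363))/688) = 179*((657 - 95/363)*(1/688)) = 179*((238396/363)*(1/688)) = 179*(59599/62436) = 10668221/62436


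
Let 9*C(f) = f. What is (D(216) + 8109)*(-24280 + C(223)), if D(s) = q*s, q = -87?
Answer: 259118539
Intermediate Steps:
C(f) = f/9
D(s) = -87*s
(D(216) + 8109)*(-24280 + C(223)) = (-87*216 + 8109)*(-24280 + (⅑)*223) = (-18792 + 8109)*(-24280 + 223/9) = -10683*(-218297/9) = 259118539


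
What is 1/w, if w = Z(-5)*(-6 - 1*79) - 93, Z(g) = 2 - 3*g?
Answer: -1/1538 ≈ -0.00065020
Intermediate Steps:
w = -1538 (w = (2 - 3*(-5))*(-6 - 1*79) - 93 = (2 + 15)*(-6 - 79) - 93 = 17*(-85) - 93 = -1445 - 93 = -1538)
1/w = 1/(-1538) = -1/1538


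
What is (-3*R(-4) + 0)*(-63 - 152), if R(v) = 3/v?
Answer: -1935/4 ≈ -483.75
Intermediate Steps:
(-3*R(-4) + 0)*(-63 - 152) = (-9/(-4) + 0)*(-63 - 152) = (-9*(-1)/4 + 0)*(-215) = (-3*(-¾) + 0)*(-215) = (9/4 + 0)*(-215) = (9/4)*(-215) = -1935/4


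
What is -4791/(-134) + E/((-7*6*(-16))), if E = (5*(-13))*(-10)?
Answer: 826663/22512 ≈ 36.721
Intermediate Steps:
E = 650 (E = -65*(-10) = 650)
-4791/(-134) + E/((-7*6*(-16))) = -4791/(-134) + 650/((-7*6*(-16))) = -4791*(-1/134) + 650/((-42*(-16))) = 4791/134 + 650/672 = 4791/134 + 650*(1/672) = 4791/134 + 325/336 = 826663/22512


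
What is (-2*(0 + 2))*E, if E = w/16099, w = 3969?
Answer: -15876/16099 ≈ -0.98615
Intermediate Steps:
E = 3969/16099 ≈ 0.24654
(-2*(0 + 2))*E = -2*(0 + 2)*(3969/16099) = -2*2*(3969/16099) = -4*3969/16099 = -15876/16099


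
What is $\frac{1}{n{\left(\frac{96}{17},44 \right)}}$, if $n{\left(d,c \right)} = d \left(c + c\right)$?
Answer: $\frac{17}{8448} \approx 0.0020123$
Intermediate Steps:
$n{\left(d,c \right)} = 2 c d$ ($n{\left(d,c \right)} = d 2 c = 2 c d$)
$\frac{1}{n{\left(\frac{96}{17},44 \right)}} = \frac{1}{2 \cdot 44 \cdot \frac{96}{17}} = \frac{1}{\frac{8448}{17}} = \frac{17}{8448}$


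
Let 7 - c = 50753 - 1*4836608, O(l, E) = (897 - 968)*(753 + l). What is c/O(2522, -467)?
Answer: -4785862/232525 ≈ -20.582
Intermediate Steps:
O(l, E) = -53463 - 71*l (O(l, E) = -71*(753 + l) = -53463 - 71*l)
c = 4785862 (c = 7 - (50753 - 1*4836608) = 7 - (50753 - 4836608) = 7 - 1*(-4785855) = 7 + 4785855 = 4785862)
c/O(2522, -467) = 4785862/(-53463 - 71*2522) = 4785862/(-53463 - 179062) = 4785862/(-232525) = 4785862*(-1/232525) = -4785862/232525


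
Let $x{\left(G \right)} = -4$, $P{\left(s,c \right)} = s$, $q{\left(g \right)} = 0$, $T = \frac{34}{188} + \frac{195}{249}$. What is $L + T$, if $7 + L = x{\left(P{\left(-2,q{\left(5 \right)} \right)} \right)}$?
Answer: $- \frac{78301}{7802} \approx -10.036$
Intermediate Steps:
$T = \frac{7521}{7802}$ ($T = 34 \cdot \frac{1}{188} + 195 \cdot \frac{1}{249} = \frac{17}{94} + \frac{65}{83} = \frac{7521}{7802} \approx 0.96398$)
$L = -11$ ($L = -7 - 4 = -11$)
$L + T = -11 + \frac{7521}{7802} = - \frac{78301}{7802}$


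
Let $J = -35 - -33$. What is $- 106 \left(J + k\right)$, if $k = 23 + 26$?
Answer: $-4982$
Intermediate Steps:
$J = -2$ ($J = -35 + 33 = -2$)
$k = 49$
$- 106 \left(J + k\right) = - 106 \left(-2 + 49\right) = \left(-106\right) 47 = -4982$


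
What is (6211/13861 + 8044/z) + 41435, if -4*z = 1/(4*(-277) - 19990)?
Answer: 9410103763274/13861 ≈ 6.7889e+8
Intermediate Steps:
z = 1/84392 (z = -1/(4*(4*(-277) - 19990)) = -1/(4*(-1108 - 19990)) = -¼/(-21098) = -¼*(-1/21098) = 1/84392 ≈ 1.1849e-5)
(6211/13861 + 8044/z) + 41435 = (6211/13861 + 8044/(1/84392)) + 41435 = (6211*(1/13861) + 8044*84392) + 41435 = (6211/13861 + 678849248) + 41435 = 9409529432739/13861 + 41435 = 9410103763274/13861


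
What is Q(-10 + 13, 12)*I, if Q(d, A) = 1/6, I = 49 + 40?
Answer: 89/6 ≈ 14.833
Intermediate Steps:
I = 89
Q(d, A) = ⅙
Q(-10 + 13, 12)*I = (⅙)*89 = 89/6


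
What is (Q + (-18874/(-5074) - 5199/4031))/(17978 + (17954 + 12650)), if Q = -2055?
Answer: -20990908901/496830964554 ≈ -0.042250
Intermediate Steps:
(Q + (-18874/(-5074) - 5199/4031))/(17978 + (17954 + 12650)) = (-2055 + (-18874/(-5074) - 5199/4031))/(17978 + (17954 + 12650)) = (-2055 + (-18874*(-1/5074) - 5199*1/4031))/(17978 + 30604) = (-2055 + (9437/2537 - 5199/4031))/48582 = (-2055 + 24850684/10226647)*(1/48582) = -20990908901/10226647*1/48582 = -20990908901/496830964554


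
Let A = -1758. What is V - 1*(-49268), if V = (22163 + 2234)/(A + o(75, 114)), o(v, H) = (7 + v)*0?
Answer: 86588747/1758 ≈ 49254.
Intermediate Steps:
o(v, H) = 0
V = -24397/1758 (V = (22163 + 2234)/(-1758 + 0) = 24397/(-1758) = 24397*(-1/1758) = -24397/1758 ≈ -13.878)
V - 1*(-49268) = -24397/1758 - 1*(-49268) = -24397/1758 + 49268 = 86588747/1758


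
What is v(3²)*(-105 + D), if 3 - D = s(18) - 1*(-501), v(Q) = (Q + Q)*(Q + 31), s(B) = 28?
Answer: -454320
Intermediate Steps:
v(Q) = 2*Q*(31 + Q) (v(Q) = (2*Q)*(31 + Q) = 2*Q*(31 + Q))
D = -526 (D = 3 - (28 - 1*(-501)) = 3 - (28 + 501) = 3 - 1*529 = 3 - 529 = -526)
v(3²)*(-105 + D) = (2*3²*(31 + 3²))*(-105 - 526) = (2*9*(31 + 9))*(-631) = (2*9*40)*(-631) = 720*(-631) = -454320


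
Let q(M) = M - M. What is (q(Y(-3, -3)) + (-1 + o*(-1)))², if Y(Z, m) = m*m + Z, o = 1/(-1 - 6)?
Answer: 36/49 ≈ 0.73469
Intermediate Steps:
o = -⅐ (o = 1/(-7) = -⅐ ≈ -0.14286)
Y(Z, m) = Z + m² (Y(Z, m) = m² + Z = Z + m²)
q(M) = 0
(q(Y(-3, -3)) + (-1 + o*(-1)))² = (0 + (-1 - ⅐*(-1)))² = (0 + (-1 + ⅐))² = (0 - 6/7)² = (-6/7)² = 36/49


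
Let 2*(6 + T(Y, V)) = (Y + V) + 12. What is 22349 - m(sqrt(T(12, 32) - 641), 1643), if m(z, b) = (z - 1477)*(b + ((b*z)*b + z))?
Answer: 1673408610 + 3987086007*I*sqrt(619) ≈ 1.6734e+9 + 9.9198e+10*I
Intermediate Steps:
T(Y, V) = V/2 + Y/2 (T(Y, V) = -6 + ((Y + V) + 12)/2 = -6 + ((V + Y) + 12)/2 = -6 + (12 + V + Y)/2 = -6 + (6 + V/2 + Y/2) = V/2 + Y/2)
m(z, b) = (-1477 + z)*(b + z + z*b**2) (m(z, b) = (-1477 + z)*(b + (z*b**2 + z)) = (-1477 + z)*(b + (z + z*b**2)) = (-1477 + z)*(b + z + z*b**2))
22349 - m(sqrt(T(12, 32) - 641), 1643) = 22349 - ((sqrt(((1/2)*32 + (1/2)*12) - 641))**2 - 1477*1643 - 1477*sqrt(((1/2)*32 + (1/2)*12) - 641) + 1643*sqrt(((1/2)*32 + (1/2)*12) - 641) + 1643**2*(sqrt(((1/2)*32 + (1/2)*12) - 641))**2 - 1477*sqrt(((1/2)*32 + (1/2)*12) - 641)*1643**2) = 22349 - ((sqrt((16 + 6) - 641))**2 - 2426711 - 1477*sqrt((16 + 6) - 641) + 1643*sqrt((16 + 6) - 641) + 2699449*(sqrt((16 + 6) - 641))**2 - 1477*sqrt((16 + 6) - 641)*2699449) = 22349 - ((sqrt(22 - 641))**2 - 2426711 - 1477*sqrt(22 - 641) + 1643*sqrt(22 - 641) + 2699449*(sqrt(22 - 641))**2 - 1477*sqrt(22 - 641)*2699449) = 22349 - ((sqrt(-619))**2 - 2426711 - 1477*I*sqrt(619) + 1643*sqrt(-619) + 2699449*(sqrt(-619))**2 - 1477*sqrt(-619)*2699449) = 22349 - ((I*sqrt(619))**2 - 2426711 - 1477*I*sqrt(619) + 1643*(I*sqrt(619)) + 2699449*(I*sqrt(619))**2 - 1477*I*sqrt(619)*2699449) = 22349 - (-619 - 2426711 - 1477*I*sqrt(619) + 1643*I*sqrt(619) + 2699449*(-619) - 3987086173*I*sqrt(619)) = 22349 - (-619 - 2426711 - 1477*I*sqrt(619) + 1643*I*sqrt(619) - 1670958931 - 3987086173*I*sqrt(619)) = 22349 - (-1673386261 - 3987086007*I*sqrt(619)) = 22349 + (1673386261 + 3987086007*I*sqrt(619)) = 1673408610 + 3987086007*I*sqrt(619)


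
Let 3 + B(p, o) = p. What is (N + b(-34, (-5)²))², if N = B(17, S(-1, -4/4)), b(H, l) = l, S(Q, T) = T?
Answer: 1521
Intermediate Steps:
B(p, o) = -3 + p
N = 14 (N = -3 + 17 = 14)
(N + b(-34, (-5)²))² = (14 + (-5)²)² = (14 + 25)² = 39² = 1521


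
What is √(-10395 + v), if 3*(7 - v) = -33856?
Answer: 2*√2019/3 ≈ 29.956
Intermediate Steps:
v = 33877/3 (v = 7 - ⅓*(-33856) = 7 + 33856/3 = 33877/3 ≈ 11292.)
√(-10395 + v) = √(-10395 + 33877/3) = √(2692/3) = 2*√2019/3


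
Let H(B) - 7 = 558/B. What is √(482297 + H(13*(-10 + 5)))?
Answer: √2037698130/65 ≈ 694.47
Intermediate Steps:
H(B) = 7 + 558/B
√(482297 + H(13*(-10 + 5))) = √(482297 + (7 + 558/((13*(-10 + 5))))) = √(482297 + (7 + 558/((13*(-5))))) = √(482297 + (7 + 558/(-65))) = √(482297 + (7 + 558*(-1/65))) = √(482297 + (7 - 558/65)) = √(482297 - 103/65) = √(31349202/65) = √2037698130/65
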